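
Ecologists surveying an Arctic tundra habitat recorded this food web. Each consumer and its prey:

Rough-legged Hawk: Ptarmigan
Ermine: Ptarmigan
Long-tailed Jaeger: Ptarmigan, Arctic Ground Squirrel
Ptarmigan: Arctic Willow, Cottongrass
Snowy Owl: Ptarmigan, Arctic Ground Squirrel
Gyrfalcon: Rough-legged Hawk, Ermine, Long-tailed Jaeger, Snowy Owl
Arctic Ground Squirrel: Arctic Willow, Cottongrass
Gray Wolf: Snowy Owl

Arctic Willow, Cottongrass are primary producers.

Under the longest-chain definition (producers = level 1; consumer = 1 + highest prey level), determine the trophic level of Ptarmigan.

Trophic level 2

Arctic Willow is a producer → level 1.
Ptarmigan eats Arctic Willow (level 1); other prey at levels: Cottongrass 1 → level 2.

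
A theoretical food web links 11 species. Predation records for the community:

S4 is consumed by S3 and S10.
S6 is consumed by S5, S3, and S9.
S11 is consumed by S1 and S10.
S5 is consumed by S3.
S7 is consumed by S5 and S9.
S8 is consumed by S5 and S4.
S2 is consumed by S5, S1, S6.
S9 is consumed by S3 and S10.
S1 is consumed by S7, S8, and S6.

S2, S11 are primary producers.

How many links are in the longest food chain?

4 links

One longest chain: S2 → S1 → S7 → S9 → S10.
It has 5 species and 4 links.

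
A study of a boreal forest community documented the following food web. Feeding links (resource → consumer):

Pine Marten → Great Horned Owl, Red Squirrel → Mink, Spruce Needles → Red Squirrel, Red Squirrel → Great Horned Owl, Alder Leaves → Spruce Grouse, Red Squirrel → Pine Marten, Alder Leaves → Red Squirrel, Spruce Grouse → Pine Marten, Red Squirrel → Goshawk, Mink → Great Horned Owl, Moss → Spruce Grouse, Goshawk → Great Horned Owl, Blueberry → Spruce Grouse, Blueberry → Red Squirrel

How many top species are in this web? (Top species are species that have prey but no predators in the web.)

1

Top species (has prey, but nothing eats it): Great Horned Owl.
Count: 1.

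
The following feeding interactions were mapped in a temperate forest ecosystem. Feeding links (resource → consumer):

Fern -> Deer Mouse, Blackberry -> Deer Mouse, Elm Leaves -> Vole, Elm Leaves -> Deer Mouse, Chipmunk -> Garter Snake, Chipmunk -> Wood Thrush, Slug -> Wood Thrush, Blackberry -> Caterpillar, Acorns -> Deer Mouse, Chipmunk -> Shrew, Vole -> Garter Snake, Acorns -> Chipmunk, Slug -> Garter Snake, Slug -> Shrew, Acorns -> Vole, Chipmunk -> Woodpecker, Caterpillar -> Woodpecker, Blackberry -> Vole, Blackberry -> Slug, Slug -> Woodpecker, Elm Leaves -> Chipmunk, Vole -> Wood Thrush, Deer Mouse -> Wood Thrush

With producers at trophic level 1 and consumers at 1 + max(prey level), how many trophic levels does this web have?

3

Producers (level 1): Elm Leaves, Blackberry, Acorns, Fern.
Elm Leaves → Chipmunk → Shrew gives Shrew level 3.
No species has a prey at level 3, so no species reaches level 4.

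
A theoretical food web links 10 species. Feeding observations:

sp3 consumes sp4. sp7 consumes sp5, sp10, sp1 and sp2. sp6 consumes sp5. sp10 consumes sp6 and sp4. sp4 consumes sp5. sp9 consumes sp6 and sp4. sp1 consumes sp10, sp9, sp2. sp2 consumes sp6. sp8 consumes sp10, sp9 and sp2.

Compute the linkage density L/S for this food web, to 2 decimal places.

L/S = 1.80

There are L = 18 links among S = 10 species.
L/S = 18/10 = 1.8000 ≈ 1.80.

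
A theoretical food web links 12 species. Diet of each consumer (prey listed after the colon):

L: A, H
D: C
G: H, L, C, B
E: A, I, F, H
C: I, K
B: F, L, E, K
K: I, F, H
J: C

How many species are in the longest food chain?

One longest chain: A → L → B → G.
It has 4 species and 3 links.

4 species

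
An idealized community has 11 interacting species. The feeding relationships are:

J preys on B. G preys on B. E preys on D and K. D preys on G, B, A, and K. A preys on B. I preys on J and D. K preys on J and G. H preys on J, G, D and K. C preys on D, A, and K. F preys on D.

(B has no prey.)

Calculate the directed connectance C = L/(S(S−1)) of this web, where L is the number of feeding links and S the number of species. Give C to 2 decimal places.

C = 0.19

The web has S = 11 species and L = 21 feeding links.
C = L / (S(S−1)) = 21 / 110 = 0.1909 ≈ 0.19.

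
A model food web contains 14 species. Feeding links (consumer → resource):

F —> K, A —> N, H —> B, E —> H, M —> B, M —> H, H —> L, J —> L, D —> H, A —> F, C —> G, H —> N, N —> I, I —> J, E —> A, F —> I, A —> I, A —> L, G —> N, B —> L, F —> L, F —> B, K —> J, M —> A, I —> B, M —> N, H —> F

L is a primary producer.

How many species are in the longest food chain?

One longest chain: L → J → I → N → G → C.
It has 6 species and 5 links.

6 species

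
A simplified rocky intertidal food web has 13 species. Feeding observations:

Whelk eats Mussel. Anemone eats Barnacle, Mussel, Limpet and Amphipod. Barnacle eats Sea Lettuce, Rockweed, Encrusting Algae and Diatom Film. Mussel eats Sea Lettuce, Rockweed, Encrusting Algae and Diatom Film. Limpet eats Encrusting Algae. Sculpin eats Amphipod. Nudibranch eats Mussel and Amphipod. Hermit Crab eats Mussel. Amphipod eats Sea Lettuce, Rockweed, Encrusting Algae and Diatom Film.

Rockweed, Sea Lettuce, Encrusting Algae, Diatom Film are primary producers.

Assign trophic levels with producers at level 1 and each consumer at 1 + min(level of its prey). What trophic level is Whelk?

Trophic level 3

Rockweed is a producer → level 1.
Mussel eats Rockweed → level 2.
Whelk eats Mussel → level 3.
No prey of Whelk is below level 2, so 3 is the minimum.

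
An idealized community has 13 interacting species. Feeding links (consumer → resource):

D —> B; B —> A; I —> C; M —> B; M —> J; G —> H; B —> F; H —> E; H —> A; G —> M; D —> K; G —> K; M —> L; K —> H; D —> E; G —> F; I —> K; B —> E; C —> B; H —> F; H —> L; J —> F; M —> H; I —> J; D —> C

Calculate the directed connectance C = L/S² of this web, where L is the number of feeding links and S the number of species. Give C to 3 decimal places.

The web has S = 13 species and L = 25 feeding links.
C = L / S² = 25 / 169 = 0.1479 ≈ 0.148.

C = 0.148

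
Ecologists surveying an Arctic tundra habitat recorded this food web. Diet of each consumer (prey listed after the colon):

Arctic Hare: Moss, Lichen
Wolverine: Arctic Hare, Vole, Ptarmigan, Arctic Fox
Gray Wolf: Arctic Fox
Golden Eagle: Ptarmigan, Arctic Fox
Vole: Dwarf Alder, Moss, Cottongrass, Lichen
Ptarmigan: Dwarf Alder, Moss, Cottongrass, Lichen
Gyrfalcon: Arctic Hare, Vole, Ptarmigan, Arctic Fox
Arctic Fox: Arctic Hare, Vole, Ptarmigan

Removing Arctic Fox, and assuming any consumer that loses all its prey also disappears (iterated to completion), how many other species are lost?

1

Remove Arctic Fox.
Round 1: Gray Wolf (all prey gone) → extinct.
No further losses. Total secondary extinctions: 1.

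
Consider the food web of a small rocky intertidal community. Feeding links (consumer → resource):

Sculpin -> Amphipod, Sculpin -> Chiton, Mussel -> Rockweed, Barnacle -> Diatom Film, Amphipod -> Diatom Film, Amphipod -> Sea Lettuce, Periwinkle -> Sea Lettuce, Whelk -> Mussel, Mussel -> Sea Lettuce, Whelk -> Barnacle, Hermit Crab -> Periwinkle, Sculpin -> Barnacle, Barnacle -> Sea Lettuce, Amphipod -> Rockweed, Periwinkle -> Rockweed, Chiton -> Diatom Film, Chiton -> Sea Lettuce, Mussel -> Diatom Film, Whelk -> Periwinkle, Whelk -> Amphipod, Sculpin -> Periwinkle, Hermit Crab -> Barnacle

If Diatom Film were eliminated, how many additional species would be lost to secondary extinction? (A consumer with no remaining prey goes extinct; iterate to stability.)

Remove Diatom Film.
Every predator of it retains at least one other prey: Barnacle still has Sea Lettuce; Mussel still has Rockweed, Sea Lettuce; Chiton still has Sea Lettuce; Amphipod still has Rockweed, Sea Lettuce.
No consumer loses all prey, so no secondary extinctions occur.

0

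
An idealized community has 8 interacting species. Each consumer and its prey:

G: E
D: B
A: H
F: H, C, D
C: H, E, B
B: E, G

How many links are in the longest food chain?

4 links

One longest chain: E → G → B → C → F.
It has 5 species and 4 links.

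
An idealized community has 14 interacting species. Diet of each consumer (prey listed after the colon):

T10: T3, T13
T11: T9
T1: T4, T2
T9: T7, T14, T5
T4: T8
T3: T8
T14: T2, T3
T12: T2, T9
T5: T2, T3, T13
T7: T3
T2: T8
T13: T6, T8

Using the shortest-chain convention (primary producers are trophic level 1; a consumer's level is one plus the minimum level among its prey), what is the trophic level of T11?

Trophic level 5

T8 is a producer → level 1.
T2 eats T8 → level 2.
T5 eats T2 → level 3.
T9 eats T5 → level 4.
T11 eats T9 → level 5.
No prey of T11 is below level 4, so 5 is the minimum.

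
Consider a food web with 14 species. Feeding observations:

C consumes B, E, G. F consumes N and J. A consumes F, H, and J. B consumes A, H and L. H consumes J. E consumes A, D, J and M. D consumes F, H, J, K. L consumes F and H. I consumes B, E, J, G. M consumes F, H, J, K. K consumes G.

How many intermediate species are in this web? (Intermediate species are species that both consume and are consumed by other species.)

Intermediate species (has both prey and predators): K, F, H, M, A, D, L, B, E.
Count: 9.

9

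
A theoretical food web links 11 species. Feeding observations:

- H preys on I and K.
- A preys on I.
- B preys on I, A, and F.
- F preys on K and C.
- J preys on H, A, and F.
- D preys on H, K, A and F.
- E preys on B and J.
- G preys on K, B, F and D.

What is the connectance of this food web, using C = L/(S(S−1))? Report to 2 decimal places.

The web has S = 11 species and L = 21 feeding links.
C = L / (S(S−1)) = 21 / 110 = 0.1909 ≈ 0.19.

C = 0.19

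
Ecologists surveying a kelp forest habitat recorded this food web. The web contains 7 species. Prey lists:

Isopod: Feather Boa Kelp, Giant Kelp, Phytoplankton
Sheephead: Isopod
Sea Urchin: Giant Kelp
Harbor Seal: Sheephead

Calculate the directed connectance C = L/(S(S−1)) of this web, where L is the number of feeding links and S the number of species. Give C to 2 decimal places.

The web has S = 7 species and L = 6 feeding links.
C = L / (S(S−1)) = 6 / 42 = 0.1429 ≈ 0.14.

C = 0.14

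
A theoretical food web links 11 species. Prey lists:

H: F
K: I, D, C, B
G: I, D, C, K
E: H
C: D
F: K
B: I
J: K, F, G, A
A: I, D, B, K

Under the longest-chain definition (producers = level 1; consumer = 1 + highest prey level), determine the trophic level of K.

Trophic level 3

D is a producer → level 1.
C eats D → level 2.
K eats C (level 2); other prey at levels: I 1, D 1, B 2 → level 3.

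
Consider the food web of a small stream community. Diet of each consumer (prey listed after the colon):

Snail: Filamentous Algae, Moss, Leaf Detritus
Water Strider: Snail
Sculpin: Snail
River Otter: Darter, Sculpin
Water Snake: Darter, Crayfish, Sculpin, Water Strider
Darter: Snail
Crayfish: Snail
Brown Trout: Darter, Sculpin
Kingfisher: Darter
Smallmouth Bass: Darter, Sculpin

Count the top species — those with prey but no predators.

5

Top species (has prey, but nothing eats it): Brown Trout, Smallmouth Bass, Kingfisher, Water Snake, River Otter.
Count: 5.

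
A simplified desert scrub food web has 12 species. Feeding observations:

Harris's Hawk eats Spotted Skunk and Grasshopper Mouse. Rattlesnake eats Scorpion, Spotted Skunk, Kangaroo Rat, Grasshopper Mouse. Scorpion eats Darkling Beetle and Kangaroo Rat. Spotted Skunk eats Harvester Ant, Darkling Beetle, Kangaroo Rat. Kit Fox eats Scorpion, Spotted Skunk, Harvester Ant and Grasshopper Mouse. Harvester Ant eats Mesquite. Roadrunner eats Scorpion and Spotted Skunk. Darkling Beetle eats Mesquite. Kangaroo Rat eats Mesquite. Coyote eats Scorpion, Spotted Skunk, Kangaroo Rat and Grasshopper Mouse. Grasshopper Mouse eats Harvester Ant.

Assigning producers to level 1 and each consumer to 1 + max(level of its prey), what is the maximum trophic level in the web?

4

Producers (level 1): Mesquite.
Mesquite → Harvester Ant → Grasshopper Mouse → Harris's Hawk gives Harris's Hawk level 4.
No species has a prey at level 4, so no species reaches level 5.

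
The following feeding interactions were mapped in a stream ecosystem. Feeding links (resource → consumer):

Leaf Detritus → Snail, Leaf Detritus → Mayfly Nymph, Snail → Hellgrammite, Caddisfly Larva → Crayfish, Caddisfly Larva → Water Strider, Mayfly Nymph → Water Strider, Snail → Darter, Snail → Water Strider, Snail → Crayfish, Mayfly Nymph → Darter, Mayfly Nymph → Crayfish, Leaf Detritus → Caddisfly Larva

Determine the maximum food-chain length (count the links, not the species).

2 links

One longest chain: Leaf Detritus → Snail → Darter.
It has 3 species and 2 links.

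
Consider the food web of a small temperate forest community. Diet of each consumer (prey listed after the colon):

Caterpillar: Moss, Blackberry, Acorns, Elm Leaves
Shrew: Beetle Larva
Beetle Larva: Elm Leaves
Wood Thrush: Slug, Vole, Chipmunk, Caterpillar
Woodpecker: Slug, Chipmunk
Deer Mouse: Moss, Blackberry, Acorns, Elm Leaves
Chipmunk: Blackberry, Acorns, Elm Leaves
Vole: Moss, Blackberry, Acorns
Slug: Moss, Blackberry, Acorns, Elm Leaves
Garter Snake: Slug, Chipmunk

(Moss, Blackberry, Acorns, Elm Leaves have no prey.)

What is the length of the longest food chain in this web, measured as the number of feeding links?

One longest chain: Elm Leaves → Beetle Larva → Shrew.
It has 3 species and 2 links.

2 links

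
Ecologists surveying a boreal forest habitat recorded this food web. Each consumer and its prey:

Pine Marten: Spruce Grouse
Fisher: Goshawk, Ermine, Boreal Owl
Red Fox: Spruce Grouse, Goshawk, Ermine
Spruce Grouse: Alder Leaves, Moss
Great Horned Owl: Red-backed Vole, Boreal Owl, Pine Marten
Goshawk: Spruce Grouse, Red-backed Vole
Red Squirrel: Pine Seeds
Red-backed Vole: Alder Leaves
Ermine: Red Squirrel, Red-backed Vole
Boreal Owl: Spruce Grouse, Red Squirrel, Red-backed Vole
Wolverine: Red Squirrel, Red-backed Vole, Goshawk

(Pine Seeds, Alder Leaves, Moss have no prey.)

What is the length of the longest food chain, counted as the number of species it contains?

One longest chain: Alder Leaves → Spruce Grouse → Boreal Owl → Great Horned Owl.
It has 4 species and 3 links.

4 species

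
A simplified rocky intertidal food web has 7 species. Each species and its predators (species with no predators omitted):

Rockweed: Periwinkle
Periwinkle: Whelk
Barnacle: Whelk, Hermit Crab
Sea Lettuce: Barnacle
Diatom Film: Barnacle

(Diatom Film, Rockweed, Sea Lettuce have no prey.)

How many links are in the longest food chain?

One longest chain: Diatom Film → Barnacle → Whelk.
It has 3 species and 2 links.

2 links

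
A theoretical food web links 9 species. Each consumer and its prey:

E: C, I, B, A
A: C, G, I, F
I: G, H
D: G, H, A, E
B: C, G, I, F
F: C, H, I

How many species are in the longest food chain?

6 species

One longest chain: G → I → F → B → E → D.
It has 6 species and 5 links.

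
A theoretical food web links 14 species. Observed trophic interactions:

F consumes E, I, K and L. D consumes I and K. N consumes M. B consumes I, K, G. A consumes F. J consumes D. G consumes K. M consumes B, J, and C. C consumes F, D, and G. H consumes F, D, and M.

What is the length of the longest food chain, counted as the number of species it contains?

One longest chain: K → G → B → M → N.
It has 5 species and 4 links.

5 species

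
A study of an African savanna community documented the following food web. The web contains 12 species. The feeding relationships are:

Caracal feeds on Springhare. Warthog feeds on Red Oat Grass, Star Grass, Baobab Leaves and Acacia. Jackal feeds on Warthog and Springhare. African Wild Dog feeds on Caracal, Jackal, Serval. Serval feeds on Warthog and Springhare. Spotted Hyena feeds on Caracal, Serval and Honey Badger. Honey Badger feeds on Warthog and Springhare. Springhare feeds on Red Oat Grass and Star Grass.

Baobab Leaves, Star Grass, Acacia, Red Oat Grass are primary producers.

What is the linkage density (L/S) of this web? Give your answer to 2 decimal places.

L/S = 1.58

There are L = 19 links among S = 12 species.
L/S = 19/12 = 1.5833 ≈ 1.58.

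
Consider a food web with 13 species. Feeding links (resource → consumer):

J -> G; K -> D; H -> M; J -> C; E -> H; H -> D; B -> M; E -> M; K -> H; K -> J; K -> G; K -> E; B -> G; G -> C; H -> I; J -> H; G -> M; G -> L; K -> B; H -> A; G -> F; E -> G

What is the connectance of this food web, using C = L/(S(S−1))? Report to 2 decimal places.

The web has S = 13 species and L = 22 feeding links.
C = L / (S(S−1)) = 22 / 156 = 0.1410 ≈ 0.14.

C = 0.14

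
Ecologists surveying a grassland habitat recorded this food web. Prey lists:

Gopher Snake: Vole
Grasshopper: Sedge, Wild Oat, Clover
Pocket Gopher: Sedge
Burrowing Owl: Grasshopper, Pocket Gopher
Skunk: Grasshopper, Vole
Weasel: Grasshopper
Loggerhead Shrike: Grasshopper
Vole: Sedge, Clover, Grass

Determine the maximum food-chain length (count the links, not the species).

2 links

One longest chain: Sedge → Grasshopper → Weasel.
It has 3 species and 2 links.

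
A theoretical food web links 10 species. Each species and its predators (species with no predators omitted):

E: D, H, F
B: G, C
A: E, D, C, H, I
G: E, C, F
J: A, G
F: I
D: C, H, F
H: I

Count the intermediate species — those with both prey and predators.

Intermediate species (has both prey and predators): A, G, E, D, H, F.
Count: 6.

6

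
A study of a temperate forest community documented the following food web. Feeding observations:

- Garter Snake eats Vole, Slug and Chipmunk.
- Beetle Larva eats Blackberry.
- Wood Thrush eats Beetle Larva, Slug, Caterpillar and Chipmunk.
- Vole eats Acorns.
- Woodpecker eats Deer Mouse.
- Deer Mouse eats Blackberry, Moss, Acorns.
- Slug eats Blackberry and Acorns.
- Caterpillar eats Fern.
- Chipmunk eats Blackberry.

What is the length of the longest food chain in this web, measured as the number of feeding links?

2 links

One longest chain: Acorns → Vole → Garter Snake.
It has 3 species and 2 links.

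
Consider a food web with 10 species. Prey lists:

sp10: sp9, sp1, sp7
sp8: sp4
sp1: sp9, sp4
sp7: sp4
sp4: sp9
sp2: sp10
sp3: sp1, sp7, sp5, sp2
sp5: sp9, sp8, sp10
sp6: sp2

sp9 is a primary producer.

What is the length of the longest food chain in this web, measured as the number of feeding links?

5 links

One longest chain: sp9 → sp4 → sp1 → sp10 → sp5 → sp3.
It has 6 species and 5 links.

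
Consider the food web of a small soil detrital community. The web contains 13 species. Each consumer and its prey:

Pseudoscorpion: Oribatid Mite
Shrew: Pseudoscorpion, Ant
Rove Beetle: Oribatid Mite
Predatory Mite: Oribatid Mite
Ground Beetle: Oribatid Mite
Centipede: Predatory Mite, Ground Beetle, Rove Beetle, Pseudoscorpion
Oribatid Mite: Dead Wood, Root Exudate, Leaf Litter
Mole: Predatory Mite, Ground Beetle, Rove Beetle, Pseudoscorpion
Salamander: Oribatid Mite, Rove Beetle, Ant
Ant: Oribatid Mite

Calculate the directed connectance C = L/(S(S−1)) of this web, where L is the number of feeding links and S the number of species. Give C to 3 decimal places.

The web has S = 13 species and L = 21 feeding links.
C = L / (S(S−1)) = 21 / 156 = 0.1346 ≈ 0.135.

C = 0.135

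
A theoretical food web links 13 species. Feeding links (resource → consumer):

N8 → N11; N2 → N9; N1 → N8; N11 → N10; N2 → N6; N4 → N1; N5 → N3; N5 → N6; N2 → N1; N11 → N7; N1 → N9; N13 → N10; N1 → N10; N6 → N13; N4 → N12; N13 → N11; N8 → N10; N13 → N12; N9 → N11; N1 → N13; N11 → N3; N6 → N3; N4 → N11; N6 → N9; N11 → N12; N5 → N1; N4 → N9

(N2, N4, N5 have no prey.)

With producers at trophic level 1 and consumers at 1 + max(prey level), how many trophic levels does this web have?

Producers (level 1): N2, N4, N5.
N2 → N1 → N8 → N11 → N10 gives N10 level 5.
No species has a prey at level 5, so no species reaches level 6.

5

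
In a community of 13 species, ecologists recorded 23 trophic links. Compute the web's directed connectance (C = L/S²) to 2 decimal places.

C = 0.14

The web has S = 13 species and L = 23 feeding links.
C = L / S² = 23 / 169 = 0.1361 ≈ 0.14.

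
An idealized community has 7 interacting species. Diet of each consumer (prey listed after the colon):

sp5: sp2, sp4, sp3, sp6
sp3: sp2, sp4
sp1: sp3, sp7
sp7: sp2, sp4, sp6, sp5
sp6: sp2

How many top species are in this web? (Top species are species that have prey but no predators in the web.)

Top species (has prey, but nothing eats it): sp1.
Count: 1.

1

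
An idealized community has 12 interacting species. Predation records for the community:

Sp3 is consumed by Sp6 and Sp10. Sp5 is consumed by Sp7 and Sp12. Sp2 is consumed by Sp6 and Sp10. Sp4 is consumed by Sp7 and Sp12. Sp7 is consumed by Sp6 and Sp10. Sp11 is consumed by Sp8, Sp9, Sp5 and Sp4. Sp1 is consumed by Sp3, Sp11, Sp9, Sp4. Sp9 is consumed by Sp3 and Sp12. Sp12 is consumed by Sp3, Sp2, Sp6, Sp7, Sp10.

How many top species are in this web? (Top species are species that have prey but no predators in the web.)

3

Top species (has prey, but nothing eats it): Sp8, Sp6, Sp10.
Count: 3.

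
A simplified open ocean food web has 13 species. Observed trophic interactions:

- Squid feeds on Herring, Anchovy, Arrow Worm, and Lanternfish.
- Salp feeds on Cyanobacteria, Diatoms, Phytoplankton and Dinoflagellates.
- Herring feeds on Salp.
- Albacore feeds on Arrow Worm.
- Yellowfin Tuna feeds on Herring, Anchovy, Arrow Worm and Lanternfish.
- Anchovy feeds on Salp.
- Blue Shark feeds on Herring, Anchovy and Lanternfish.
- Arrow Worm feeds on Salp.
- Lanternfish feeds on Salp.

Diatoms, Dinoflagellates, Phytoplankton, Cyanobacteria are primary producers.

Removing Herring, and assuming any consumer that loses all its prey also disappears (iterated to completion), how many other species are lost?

0

Remove Herring.
Every predator of it retains at least one other prey: Squid still has Lanternfish, Anchovy, Arrow Worm; Yellowfin Tuna still has Lanternfish, Anchovy, Arrow Worm; Blue Shark still has Lanternfish, Anchovy.
No consumer loses all prey, so no secondary extinctions occur.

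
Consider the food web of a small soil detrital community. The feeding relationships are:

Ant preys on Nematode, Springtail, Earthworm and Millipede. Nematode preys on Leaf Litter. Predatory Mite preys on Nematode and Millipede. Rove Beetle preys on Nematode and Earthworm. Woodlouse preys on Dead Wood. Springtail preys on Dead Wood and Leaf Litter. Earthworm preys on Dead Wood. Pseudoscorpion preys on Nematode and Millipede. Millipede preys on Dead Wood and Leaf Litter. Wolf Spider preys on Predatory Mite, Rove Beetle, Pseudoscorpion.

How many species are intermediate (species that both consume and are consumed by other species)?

7

Intermediate species (has both prey and predators): Nematode, Springtail, Millipede, Earthworm, Predatory Mite, Pseudoscorpion, Rove Beetle.
Count: 7.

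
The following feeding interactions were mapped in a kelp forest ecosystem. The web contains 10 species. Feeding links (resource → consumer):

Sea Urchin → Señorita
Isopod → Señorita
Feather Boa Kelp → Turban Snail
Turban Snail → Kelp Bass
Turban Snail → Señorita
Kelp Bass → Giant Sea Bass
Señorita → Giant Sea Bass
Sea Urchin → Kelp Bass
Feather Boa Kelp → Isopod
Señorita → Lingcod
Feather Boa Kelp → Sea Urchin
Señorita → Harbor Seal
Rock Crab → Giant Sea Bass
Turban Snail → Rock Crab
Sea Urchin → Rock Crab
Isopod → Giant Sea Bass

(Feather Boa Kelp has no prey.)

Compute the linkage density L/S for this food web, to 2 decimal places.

There are L = 16 links among S = 10 species.
L/S = 16/10 = 1.6000 ≈ 1.60.

L/S = 1.60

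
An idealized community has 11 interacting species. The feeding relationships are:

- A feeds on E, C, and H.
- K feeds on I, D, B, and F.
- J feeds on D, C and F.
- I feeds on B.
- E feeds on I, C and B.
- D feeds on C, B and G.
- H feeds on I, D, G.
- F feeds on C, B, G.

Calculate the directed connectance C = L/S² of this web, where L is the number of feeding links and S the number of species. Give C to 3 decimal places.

C = 0.190

The web has S = 11 species and L = 23 feeding links.
C = L / S² = 23 / 121 = 0.1901 ≈ 0.190.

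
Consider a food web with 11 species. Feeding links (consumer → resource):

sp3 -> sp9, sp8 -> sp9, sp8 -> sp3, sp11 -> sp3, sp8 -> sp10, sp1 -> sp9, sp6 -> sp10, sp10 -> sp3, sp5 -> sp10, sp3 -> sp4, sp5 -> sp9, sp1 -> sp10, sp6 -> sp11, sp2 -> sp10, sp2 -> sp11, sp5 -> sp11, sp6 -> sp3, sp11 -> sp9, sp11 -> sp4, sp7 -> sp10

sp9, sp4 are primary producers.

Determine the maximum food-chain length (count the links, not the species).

3 links

One longest chain: sp9 → sp3 → sp10 → sp5.
It has 4 species and 3 links.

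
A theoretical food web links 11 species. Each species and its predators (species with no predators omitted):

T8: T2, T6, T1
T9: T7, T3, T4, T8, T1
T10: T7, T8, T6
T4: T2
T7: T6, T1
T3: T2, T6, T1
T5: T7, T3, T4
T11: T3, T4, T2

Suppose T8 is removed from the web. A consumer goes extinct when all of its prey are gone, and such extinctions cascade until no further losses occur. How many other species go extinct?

0

Remove T8.
Every predator of it retains at least one other prey: T2 still has T11, T3, T4; T6 still has T10, T7, T3; T1 still has T9, T7, T3.
No consumer loses all prey, so no secondary extinctions occur.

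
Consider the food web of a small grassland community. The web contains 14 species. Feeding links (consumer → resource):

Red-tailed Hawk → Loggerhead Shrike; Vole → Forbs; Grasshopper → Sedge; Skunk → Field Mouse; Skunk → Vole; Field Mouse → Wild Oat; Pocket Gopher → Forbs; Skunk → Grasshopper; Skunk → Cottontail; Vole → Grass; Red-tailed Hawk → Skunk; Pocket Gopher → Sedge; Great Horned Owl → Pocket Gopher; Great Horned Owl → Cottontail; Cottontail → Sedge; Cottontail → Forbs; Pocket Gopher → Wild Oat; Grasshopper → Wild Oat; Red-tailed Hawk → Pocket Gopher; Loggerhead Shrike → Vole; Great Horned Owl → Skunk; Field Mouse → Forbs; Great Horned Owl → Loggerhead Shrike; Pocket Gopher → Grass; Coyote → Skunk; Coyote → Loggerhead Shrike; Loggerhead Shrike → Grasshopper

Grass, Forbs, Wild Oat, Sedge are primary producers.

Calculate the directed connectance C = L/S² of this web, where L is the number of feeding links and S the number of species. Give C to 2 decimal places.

C = 0.14

The web has S = 14 species and L = 27 feeding links.
C = L / S² = 27 / 196 = 0.1378 ≈ 0.14.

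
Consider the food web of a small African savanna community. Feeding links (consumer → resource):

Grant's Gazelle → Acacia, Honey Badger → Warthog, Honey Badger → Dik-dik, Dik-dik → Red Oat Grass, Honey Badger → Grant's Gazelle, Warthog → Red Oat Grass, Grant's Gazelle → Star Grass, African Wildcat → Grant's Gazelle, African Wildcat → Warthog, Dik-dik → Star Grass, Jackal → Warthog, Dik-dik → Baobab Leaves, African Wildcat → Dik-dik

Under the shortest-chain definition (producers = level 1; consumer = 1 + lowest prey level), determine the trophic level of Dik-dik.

Baobab Leaves is a producer → level 1.
Dik-dik eats Baobab Leaves → level 2.

Trophic level 2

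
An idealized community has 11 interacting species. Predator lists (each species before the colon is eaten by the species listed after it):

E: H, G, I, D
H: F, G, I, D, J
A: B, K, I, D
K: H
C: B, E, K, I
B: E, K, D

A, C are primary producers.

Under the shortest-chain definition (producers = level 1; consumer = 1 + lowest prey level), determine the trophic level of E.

C is a producer → level 1.
E eats C → level 2.

Trophic level 2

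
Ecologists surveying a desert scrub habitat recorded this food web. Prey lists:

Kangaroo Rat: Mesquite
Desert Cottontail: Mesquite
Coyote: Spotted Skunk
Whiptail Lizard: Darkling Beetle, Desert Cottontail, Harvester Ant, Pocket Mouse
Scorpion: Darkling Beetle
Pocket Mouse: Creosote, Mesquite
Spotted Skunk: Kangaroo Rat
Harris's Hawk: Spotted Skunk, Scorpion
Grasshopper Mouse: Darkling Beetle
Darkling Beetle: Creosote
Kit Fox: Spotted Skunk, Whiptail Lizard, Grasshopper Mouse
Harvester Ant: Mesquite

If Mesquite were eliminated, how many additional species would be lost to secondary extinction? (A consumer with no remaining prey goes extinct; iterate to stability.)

5

Remove Mesquite.
Round 1: Desert Cottontail (all prey gone), Kangaroo Rat (all prey gone), Harvester Ant (all prey gone) → extinct.
Round 2: Spotted Skunk (all prey gone) → extinct.
Round 3: Coyote (all prey gone) → extinct.
No further losses. Total secondary extinctions: 5.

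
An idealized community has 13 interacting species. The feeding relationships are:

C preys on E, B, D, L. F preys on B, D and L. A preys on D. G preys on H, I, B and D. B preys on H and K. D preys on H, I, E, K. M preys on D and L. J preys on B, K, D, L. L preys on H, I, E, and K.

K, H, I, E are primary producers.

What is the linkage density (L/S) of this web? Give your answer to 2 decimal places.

L/S = 2.15

There are L = 28 links among S = 13 species.
L/S = 28/13 = 2.1538 ≈ 2.15.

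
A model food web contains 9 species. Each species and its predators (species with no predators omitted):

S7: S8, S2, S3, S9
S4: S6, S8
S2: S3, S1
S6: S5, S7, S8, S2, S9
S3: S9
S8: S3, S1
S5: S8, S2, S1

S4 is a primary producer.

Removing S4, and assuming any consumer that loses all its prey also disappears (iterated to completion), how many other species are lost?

8

Remove S4.
Round 1: S6 (all prey gone) → extinct.
Round 2: S5 (all prey gone), S7 (all prey gone) → extinct.
Round 3: S8 (all prey gone), S2 (all prey gone) → extinct.
Round 4: S3 (all prey gone), S1 (all prey gone) → extinct.
Round 5: S9 (all prey gone) → extinct.
No further losses. Total secondary extinctions: 8.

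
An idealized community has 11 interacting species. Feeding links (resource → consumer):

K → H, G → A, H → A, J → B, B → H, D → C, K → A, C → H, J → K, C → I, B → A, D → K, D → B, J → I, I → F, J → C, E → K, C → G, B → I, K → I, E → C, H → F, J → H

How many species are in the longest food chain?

One longest chain: J → B → H → A.
It has 4 species and 3 links.

4 species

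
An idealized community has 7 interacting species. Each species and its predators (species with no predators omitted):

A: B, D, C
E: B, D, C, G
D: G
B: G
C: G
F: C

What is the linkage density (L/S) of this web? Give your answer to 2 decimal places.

L/S = 1.57

There are L = 11 links among S = 7 species.
L/S = 11/7 = 1.5714 ≈ 1.57.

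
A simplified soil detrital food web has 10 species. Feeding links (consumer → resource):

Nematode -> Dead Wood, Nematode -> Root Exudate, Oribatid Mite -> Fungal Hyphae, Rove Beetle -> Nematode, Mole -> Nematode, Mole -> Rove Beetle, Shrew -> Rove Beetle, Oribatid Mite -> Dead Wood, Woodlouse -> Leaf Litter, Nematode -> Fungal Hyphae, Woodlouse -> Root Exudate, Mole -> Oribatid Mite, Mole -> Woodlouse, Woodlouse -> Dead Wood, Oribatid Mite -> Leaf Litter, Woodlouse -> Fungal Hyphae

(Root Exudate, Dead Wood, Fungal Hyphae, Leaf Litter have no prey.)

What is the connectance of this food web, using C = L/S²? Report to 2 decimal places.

C = 0.16

The web has S = 10 species and L = 16 feeding links.
C = L / S² = 16 / 100 = 0.1600 ≈ 0.16.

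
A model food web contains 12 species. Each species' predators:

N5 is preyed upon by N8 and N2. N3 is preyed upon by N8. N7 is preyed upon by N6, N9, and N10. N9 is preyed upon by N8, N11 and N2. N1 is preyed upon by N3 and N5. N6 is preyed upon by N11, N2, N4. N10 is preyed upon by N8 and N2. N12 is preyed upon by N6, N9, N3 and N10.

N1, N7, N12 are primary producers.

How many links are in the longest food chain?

One longest chain: N7 → N6 → N4.
It has 3 species and 2 links.

2 links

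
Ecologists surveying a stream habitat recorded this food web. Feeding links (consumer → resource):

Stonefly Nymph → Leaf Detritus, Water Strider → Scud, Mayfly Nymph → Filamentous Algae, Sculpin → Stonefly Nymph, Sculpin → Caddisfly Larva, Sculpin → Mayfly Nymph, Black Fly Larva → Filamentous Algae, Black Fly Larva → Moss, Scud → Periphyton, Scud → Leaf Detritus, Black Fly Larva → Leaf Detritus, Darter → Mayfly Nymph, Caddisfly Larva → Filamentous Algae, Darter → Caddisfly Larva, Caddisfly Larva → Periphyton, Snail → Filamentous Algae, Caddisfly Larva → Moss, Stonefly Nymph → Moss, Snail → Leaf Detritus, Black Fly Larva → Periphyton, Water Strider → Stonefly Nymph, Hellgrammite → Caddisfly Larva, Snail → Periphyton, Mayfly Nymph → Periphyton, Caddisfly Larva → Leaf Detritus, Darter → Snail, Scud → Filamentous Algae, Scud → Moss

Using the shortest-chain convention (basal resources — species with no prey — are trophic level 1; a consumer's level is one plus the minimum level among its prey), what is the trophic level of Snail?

Trophic level 2

Filamentous Algae has no prey (basal) → level 1.
Snail eats Filamentous Algae → level 2.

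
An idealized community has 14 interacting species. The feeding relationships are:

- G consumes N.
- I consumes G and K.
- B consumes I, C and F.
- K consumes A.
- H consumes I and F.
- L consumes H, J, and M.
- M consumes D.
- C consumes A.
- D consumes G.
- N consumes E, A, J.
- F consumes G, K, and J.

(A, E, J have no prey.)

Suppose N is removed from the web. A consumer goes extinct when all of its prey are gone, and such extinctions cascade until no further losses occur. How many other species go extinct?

Remove N.
Round 1: G (all prey gone) → extinct.
Round 2: D (all prey gone) → extinct.
Round 3: M (all prey gone) → extinct.
No further losses. Total secondary extinctions: 3.

3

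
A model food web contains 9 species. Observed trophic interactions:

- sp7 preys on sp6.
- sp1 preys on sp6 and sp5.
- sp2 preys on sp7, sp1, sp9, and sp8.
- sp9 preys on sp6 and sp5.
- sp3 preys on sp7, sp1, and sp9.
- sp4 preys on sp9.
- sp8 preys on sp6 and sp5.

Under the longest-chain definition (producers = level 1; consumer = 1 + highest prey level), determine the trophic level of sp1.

sp5 is a producer → level 1.
sp1 eats sp5 (level 1); other prey at levels: sp6 1 → level 2.

Trophic level 2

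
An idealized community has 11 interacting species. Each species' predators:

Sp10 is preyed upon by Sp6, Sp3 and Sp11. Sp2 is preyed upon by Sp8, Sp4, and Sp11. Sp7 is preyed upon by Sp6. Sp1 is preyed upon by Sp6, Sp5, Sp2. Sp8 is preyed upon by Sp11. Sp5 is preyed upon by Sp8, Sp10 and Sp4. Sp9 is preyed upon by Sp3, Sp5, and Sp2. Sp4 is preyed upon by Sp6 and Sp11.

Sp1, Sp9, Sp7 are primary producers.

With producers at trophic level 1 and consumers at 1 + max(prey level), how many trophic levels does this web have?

4

Producers (level 1): Sp1, Sp9, Sp7.
Sp1 → Sp5 → Sp10 → Sp11 gives Sp11 level 4.
No species has a prey at level 4, so no species reaches level 5.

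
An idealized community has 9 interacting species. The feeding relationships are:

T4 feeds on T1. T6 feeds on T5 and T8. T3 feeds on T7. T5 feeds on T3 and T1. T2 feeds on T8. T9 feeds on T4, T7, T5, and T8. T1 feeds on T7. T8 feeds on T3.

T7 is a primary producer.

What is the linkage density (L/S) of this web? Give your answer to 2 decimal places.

There are L = 13 links among S = 9 species.
L/S = 13/9 = 1.4444 ≈ 1.44.

L/S = 1.44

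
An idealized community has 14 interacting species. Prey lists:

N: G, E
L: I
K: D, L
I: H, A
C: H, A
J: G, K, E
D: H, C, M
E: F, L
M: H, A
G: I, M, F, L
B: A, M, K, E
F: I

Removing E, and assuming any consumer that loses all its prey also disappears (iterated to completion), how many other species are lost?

Remove E.
Every predator of it retains at least one other prey: N still has G; J still has G, K; B still has A, M, K.
No consumer loses all prey, so no secondary extinctions occur.

0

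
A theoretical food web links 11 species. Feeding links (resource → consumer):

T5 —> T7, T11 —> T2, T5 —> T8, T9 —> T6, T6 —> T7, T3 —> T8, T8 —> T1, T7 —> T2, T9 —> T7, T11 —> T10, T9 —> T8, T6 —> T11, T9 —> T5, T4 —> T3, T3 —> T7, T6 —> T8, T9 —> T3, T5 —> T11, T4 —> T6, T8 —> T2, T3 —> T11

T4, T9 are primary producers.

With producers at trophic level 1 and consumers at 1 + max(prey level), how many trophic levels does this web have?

4

Producers (level 1): T4, T9.
T4 → T6 → T11 → T10 gives T10 level 4.
No species has a prey at level 4, so no species reaches level 5.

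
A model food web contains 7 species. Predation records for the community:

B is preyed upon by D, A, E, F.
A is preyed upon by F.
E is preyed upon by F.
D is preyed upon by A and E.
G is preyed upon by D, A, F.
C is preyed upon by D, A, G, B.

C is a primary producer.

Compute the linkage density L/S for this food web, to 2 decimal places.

There are L = 15 links among S = 7 species.
L/S = 15/7 = 2.1429 ≈ 2.14.

L/S = 2.14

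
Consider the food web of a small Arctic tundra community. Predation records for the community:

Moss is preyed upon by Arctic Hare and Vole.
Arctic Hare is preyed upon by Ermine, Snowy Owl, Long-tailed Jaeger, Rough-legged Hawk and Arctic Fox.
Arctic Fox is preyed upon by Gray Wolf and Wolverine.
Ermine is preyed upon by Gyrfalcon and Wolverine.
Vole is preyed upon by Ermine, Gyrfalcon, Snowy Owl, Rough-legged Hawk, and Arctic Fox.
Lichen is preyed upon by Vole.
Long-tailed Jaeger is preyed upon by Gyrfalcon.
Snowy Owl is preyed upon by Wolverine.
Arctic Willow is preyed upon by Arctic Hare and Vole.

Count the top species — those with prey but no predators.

Top species (has prey, but nothing eats it): Rough-legged Hawk, Gyrfalcon, Wolverine, Gray Wolf.
Count: 4.

4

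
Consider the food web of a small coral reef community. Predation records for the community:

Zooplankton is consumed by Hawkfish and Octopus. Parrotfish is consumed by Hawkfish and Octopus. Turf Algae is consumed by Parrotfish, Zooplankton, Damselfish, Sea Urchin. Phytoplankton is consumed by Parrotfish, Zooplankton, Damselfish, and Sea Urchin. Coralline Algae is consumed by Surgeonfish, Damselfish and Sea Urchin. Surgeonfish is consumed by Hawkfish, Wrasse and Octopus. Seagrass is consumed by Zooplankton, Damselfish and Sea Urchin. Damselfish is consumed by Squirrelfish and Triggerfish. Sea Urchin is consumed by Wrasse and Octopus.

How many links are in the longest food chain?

One longest chain: Phytoplankton → Damselfish → Triggerfish.
It has 3 species and 2 links.

2 links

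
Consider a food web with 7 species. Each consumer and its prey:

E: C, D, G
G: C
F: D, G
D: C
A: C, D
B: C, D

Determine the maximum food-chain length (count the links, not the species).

One longest chain: C → D → E.
It has 3 species and 2 links.

2 links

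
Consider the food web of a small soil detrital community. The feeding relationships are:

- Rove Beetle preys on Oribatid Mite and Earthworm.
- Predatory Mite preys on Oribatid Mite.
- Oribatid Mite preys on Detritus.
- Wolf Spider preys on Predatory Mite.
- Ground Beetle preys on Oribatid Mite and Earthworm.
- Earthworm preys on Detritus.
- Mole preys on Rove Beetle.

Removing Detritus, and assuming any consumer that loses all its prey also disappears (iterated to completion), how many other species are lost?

7

Remove Detritus.
Round 1: Oribatid Mite (all prey gone), Earthworm (all prey gone) → extinct.
Round 2: Rove Beetle (all prey gone), Predatory Mite (all prey gone), Ground Beetle (all prey gone) → extinct.
Round 3: Mole (all prey gone), Wolf Spider (all prey gone) → extinct.
No further losses. Total secondary extinctions: 7.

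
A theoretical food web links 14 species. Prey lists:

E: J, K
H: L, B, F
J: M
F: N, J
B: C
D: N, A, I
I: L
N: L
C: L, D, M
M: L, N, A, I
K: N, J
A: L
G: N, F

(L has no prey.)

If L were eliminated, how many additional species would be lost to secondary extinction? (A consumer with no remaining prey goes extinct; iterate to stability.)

13

Remove L.
Round 1: N (all prey gone), A (all prey gone), I (all prey gone) → extinct.
Round 2: D (all prey gone), M (all prey gone) → extinct.
Round 3: C (all prey gone), J (all prey gone) → extinct.
Round 4: B (all prey gone), F (all prey gone), K (all prey gone) → extinct.
Round 5: E (all prey gone), H (all prey gone), G (all prey gone) → extinct.
No further losses. Total secondary extinctions: 13.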